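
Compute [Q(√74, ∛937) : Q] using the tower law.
[Q(√74, ∛937) : Q] = 6

Let L = Q(√74, ∛937). Since Q(√74) ⊂ L and [Q(√74):Q] = 2, the tower law gives 2 | [L:Q]. Likewise Q(∛937) ⊂ L with [Q(∛937):Q] = 3 (because 937 is not a perfect cube), so 3 | [L:Q]. As gcd(2,3) = 1, [L:Q] is divisible by 6. Conversely L is generated over Q by √74 and ∛937, so [L:Q] ≤ 2·3 = 6. Therefore [Q(√74, ∛937) : Q] = 6.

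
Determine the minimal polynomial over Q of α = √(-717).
m_α(x) = x^2 + 717

α satisfies α^2 + 717 = 0, so x^2 + 717 annihilates α. Since d = -717 is squarefree and ≠ 1, it is not a perfect square in Q, so x^2 + 717 has no rational root and is therefore irreducible over Q (a degree-2 polynomial over a field is irreducible iff it has no root). Hence m_α(x) = x^2 + 717.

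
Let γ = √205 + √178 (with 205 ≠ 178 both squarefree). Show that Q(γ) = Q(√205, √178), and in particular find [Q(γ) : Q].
[Q(γ) : Q] = 4 (equivalently, Q(γ) = Q(√205, √178))

Obviously Q(γ) ⊆ Q(√205, √178), and [Q(√205, √178):Q] = 4 (since 205, 178 are distinct squarefree integers > 1 with 36490 not a perfect square). To show equality we compute the minimal polynomial of γ. From γ = √205 + √178: γ^2 = 205 + 2√(36490) + 178 = 383 + 2√(36490), so γ^2 - 383 = 2√(36490); squaring, (γ^2 - 383)^2 = 4·36490, i.e. γ^4 - 766γ^2 + 146689 - 145960 = 0, i.e. γ^4 - 766γ^2 + 729 = 0. So γ is a root of x^4 - 766x^2 + 729. This polynomial is irreducible over Q: it has no rational root (each ±√205 ± √178 is irrational), and any factorization into two quadratics over Q would force √(36490) ∈ Q (pairing opposite roots) or √205, √178 ∈ Q (other pairings), all impossible. Hence [Q(γ):Q] = 4 = [Q(√205, √178):Q], so Q(γ) = Q(√205, √178).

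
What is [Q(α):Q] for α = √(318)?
[Q(α):Q] = 2

[Q(α):Q] equals the degree of the minimal polynomial of α. Here α^2 = 318 and x^2 - 318 is irreducible (d = 318 is squarefree, ≠ 1, hence not a square), so deg(m_α) = 2. Thus [Q(α):Q] = 2.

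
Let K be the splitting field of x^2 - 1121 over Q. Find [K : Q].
[K : Q] = 2

f(x) = x^2 - 1121 factors as (x - √1121)(x + √1121). The splitting field is K = Q(√1121). Since 1121 is squarefree and > 1, it is not a perfect square, so x^2 - 1121 is irreducible over Q and [Q(√1121) : Q] = 2. Hence [K : Q] = 2.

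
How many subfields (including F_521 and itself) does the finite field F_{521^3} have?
F_{521^3} has 2 subfields

The subfields of F_{p^n} are exactly the fields F_{p^d} for d | n (each is the fixed field of the unique index-d subgroup of Gal(F_{p^n}/F_p) ≅ Z/nZ). The divisors of n = 3 are {1, 3}, giving 2 subfields: F_{521^1}, F_{521^3}.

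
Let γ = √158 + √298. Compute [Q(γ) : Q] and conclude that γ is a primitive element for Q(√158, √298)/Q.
[Q(γ) : Q] = 4 (equivalently, Q(γ) = Q(√158, √298))

Obviously Q(γ) ⊆ Q(√158, √298), and [Q(√158, √298):Q] = 4 (since 158, 298 are distinct squarefree integers > 1 with 47084 not a perfect square). To show equality we compute the minimal polynomial of γ. From γ = √158 + √298: γ^2 = 158 + 2√(47084) + 298 = 456 + 2√(47084), so γ^2 - 456 = 2√(47084); squaring, (γ^2 - 456)^2 = 4·47084, i.e. γ^4 - 912γ^2 + 207936 - 188336 = 0, i.e. γ^4 - 912γ^2 + 19600 = 0. So γ is a root of x^4 - 912x^2 + 19600. This polynomial is irreducible over Q: it has no rational root (each ±√158 ± √298 is irrational), and any factorization into two quadratics over Q would force √(47084) ∈ Q (pairing opposite roots) or √158, √298 ∈ Q (other pairings), all impossible. Hence [Q(γ):Q] = 4 = [Q(√158, √298):Q], so Q(γ) = Q(√158, √298).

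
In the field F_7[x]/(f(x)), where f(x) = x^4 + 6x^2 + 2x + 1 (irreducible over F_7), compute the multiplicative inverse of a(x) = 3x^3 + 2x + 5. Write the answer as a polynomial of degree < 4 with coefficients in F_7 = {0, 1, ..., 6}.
a(x)^(-1) ≡ 6x^2 + 4x + 4 (mod f(x))

Since f is irreducible over F_7, F_7[x]/(f) is a field and a(x) ≠ 0 has an inverse. Apply the extended Euclidean algorithm to f(x) and a(x) in F_7[x]: f(x) = (5x)·a(x) + (3x^2 + 5x + 1);  a(x) = (x + 3)·(3x^2 + 5x + 1) + (2). The last nonzero remainder is the constant 2 = gcd(f, a) in F_7. Back-substituting through the division chain expresses 2 = s(x)·a(x) + t(x)·f(x) with s(x) ≡ 5x^2 + x + 1 (mod f), so (5x^2 + x + 1)·a(x) ≡ 2 (mod f). Multiplying by 2^(-1) ≡ 4 in F_7 gives a(x)^(-1) ≡ 4·(5x^2 + x + 1) ≡ 6x^2 + 4x + 4 (mod f). Check: (3x^3 + 2x + 5)·(6x^2 + 4x + 4) = 4x^5 + 5x^4 + 3x^3 + 3x^2 + 6 ≡ 1 (mod x^4 + 6x^2 + 2x + 1).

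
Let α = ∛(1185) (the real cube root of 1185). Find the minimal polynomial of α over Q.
m_α(x) = x^3 - 1185

α satisfies α^3 = 1185, so x^3 - 1185 annihilates α. By the rational root test, a rational root p/q (in lowest terms) of x^3 - 1185 would satisfy p^3 = 1185 q^3, forcing q = 1 and p^3 = 1185; but 1185 is not a perfect cube, contradiction. A monic cubic over Q with no rational root is irreducible (any nontrivial factorization would include a linear factor). Hence x^3 - 1185 is the minimal polynomial of α, and in particular [Q(α):Q] = 3.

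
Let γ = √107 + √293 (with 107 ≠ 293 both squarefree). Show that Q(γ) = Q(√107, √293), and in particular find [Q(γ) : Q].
[Q(γ) : Q] = 4 (equivalently, Q(γ) = Q(√107, √293))

Obviously Q(γ) ⊆ Q(√107, √293), and [Q(√107, √293):Q] = 4 (since 107, 293 are distinct squarefree integers > 1 with 31351 not a perfect square). To show equality we compute the minimal polynomial of γ. From γ = √107 + √293: γ^2 = 107 + 2√(31351) + 293 = 400 + 2√(31351), so γ^2 - 400 = 2√(31351); squaring, (γ^2 - 400)^2 = 4·31351, i.e. γ^4 - 800γ^2 + 160000 - 125404 = 0, i.e. γ^4 - 800γ^2 + 34596 = 0. So γ is a root of x^4 - 800x^2 + 34596. This polynomial is irreducible over Q: it has no rational root (each ±√107 ± √293 is irrational), and any factorization into two quadratics over Q would force √(31351) ∈ Q (pairing opposite roots) or √107, √293 ∈ Q (other pairings), all impossible. Hence [Q(γ):Q] = 4 = [Q(√107, √293):Q], so Q(γ) = Q(√107, √293).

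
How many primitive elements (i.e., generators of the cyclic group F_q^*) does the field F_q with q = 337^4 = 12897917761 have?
There are φ(12897917760) = 2645360640 primitive elements

F_q^* is cyclic of order q - 1 = 12897917760. A cyclic group of order m has exactly φ(m) generators. Here m = 12897917760 = 2^6 · 3 · 5 · 7 · 13^2 · 41 · 277, so the number of primitive elements is φ(12897917760) = 2645360640.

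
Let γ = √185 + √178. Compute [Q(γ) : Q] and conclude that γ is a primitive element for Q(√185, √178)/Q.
[Q(γ) : Q] = 4 (equivalently, Q(γ) = Q(√185, √178))

Obviously Q(γ) ⊆ Q(√185, √178), and [Q(√185, √178):Q] = 4 (since 185, 178 are distinct squarefree integers > 1 with 32930 not a perfect square). To show equality we compute the minimal polynomial of γ. From γ = √185 + √178: γ^2 = 185 + 2√(32930) + 178 = 363 + 2√(32930), so γ^2 - 363 = 2√(32930); squaring, (γ^2 - 363)^2 = 4·32930, i.e. γ^4 - 726γ^2 + 131769 - 131720 = 0, i.e. γ^4 - 726γ^2 + 49 = 0. So γ is a root of x^4 - 726x^2 + 49. This polynomial is irreducible over Q: it has no rational root (each ±√185 ± √178 is irrational), and any factorization into two quadratics over Q would force √(32930) ∈ Q (pairing opposite roots) or √185, √178 ∈ Q (other pairings), all impossible. Hence [Q(γ):Q] = 4 = [Q(√185, √178):Q], so Q(γ) = Q(√185, √178).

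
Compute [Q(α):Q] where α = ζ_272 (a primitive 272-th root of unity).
[Q(α):Q] = 128

The minimal polynomial of ζ_272 over Q is the 272-th cyclotomic polynomial Φ_272(x), which is irreducible over Q and has degree φ(272) = 128. Hence [Q(α):Q] = φ(272) = 128.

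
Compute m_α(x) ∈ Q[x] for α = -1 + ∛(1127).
m_α(x) = x^3 + 3x^2 + 3x - 1126

Set β = α + 1 = ∛(1127), so β^3 = 1127. Then (α + 1)^3 - 1127 = 0, i.e. α is a root of g(x) = (x + 1)^3 - 1127 = x^3 + 3x^2 + 3x - 1126. Since g(x) = h(x + 1) where h(x) = x^3 - 1127, and h is irreducible over Q (because 1127 is not a perfect cube, so h has no rational root, and a monic cubic with no rational root is irreducible), g is also irreducible (irreducibility is preserved under the substitution x → x + 1). Hence m_α(x) = x^3 + 3x^2 + 3x - 1126.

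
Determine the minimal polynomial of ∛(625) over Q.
m_α(x) = x^3 - 625

α satisfies α^3 = 625, so x^3 - 625 annihilates α. By the rational root test, a rational root p/q (in lowest terms) of x^3 - 625 would satisfy p^3 = 625 q^3, forcing q = 1 and p^3 = 625; but 625 is not a perfect cube, contradiction. A monic cubic over Q with no rational root is irreducible (any nontrivial factorization would include a linear factor). Hence x^3 - 625 is the minimal polynomial of α, and in particular [Q(α):Q] = 3.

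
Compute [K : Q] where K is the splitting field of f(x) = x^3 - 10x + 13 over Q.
[K : Q] = 6

By the rational root test, any rational root of the monic integer polynomial f(x) = x^3 - 10x + 13 must be an integer dividing the constant term 13, i.e. one of ±{1, 13}. Evaluating: f(1) = 4, f(-1) = 22, f(13) = 2080, f(-13) = -2054; none is 0, so f has no rational root and is therefore irreducible over Q (a cubic with no linear factor over a field is irreducible). For an irreducible cubic, the Galois group is A_3 or S_3 according as the discriminant disc(f) = -4a^3 - 27b^2 = -4·(-10)^3 - 27·(13)^2 = -563 is or is not a square in Q. Here disc(f) = -563 is not a perfect square in Q, so the Galois group of f over Q is not contained in A_3 and must be all of S_3. The splitting field has degree |S_3| = 6 over Q, so [K : Q] = 6.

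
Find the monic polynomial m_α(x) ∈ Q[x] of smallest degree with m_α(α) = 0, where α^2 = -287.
m_α(x) = x^2 + 287

α satisfies α^2 + 287 = 0, so x^2 + 287 annihilates α. Since d = -287 is squarefree and ≠ 1, it is not a perfect square in Q, so x^2 + 287 has no rational root and is therefore irreducible over Q (a degree-2 polynomial over a field is irreducible iff it has no root). Hence m_α(x) = x^2 + 287.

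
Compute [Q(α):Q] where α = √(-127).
[Q(α):Q] = 2

[Q(α):Q] equals the degree of the minimal polynomial of α. Here α^2 = -127 and x^2 + 127 is irreducible (d = -127 is squarefree, ≠ 1, hence not a square), so deg(m_α) = 2. Thus [Q(α):Q] = 2.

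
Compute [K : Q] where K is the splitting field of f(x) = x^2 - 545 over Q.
[K : Q] = 2

f(x) = x^2 - 545 factors as (x - √545)(x + √545). The splitting field is K = Q(√545). Since 545 is squarefree and > 1, it is not a perfect square, so x^2 - 545 is irreducible over Q and [Q(√545) : Q] = 2. Hence [K : Q] = 2.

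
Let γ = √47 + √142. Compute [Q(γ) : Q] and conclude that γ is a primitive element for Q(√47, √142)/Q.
[Q(γ) : Q] = 4 (equivalently, Q(γ) = Q(√47, √142))

Obviously Q(γ) ⊆ Q(√47, √142), and [Q(√47, √142):Q] = 4 (since 47, 142 are distinct squarefree integers > 1 with 6674 not a perfect square). To show equality we compute the minimal polynomial of γ. From γ = √47 + √142: γ^2 = 47 + 2√(6674) + 142 = 189 + 2√(6674), so γ^2 - 189 = 2√(6674); squaring, (γ^2 - 189)^2 = 4·6674, i.e. γ^4 - 378γ^2 + 35721 - 26696 = 0, i.e. γ^4 - 378γ^2 + 9025 = 0. So γ is a root of x^4 - 378x^2 + 9025. This polynomial is irreducible over Q: it has no rational root (each ±√47 ± √142 is irrational), and any factorization into two quadratics over Q would force √(6674) ∈ Q (pairing opposite roots) or √47, √142 ∈ Q (other pairings), all impossible. Hence [Q(γ):Q] = 4 = [Q(√47, √142):Q], so Q(γ) = Q(√47, √142).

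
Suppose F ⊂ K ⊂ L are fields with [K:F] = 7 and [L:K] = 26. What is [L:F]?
[L:F] = 182

The tower law says that for any tower of field extensions F ⊂ K ⊂ L with finite degrees, [L:F] = [L:K] · [K:F]. Here this gives [L:F] = 26 · 7 = 182.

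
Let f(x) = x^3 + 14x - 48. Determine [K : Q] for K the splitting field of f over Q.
[K : Q] = 6

By the rational root test, any rational root of the monic integer polynomial f(x) = x^3 + 14x - 48 must be an integer dividing the constant term -48, i.e. one of ±{1, 2, 3, 4, 6, 8, 12, 16, 24, 48}. Evaluating: f(1) = -33, f(-1) = -63, f(2) = -12, f(-2) = -84, f(3) = 21, f(-3) = -117, f(4) = 72, f(-4) = -168, f(6) = 252, f(-6) = -348, f(8) = 576, f(-8) = -672, f(12) = 1848, f(-12) = -1944, f(16) = 4272, f(-16) = -4368, f(24) = 14112, f(-24) = -14208, f(48) = 111216, f(-48) = -111312; none is 0, so f has no rational root and is therefore irreducible over Q (a cubic with no linear factor over a field is irreducible). For an irreducible cubic, the Galois group is A_3 or S_3 according as the discriminant disc(f) = -4a^3 - 27b^2 = -4·(14)^3 - 27·(-48)^2 = -73184 is or is not a square in Q. Here disc(f) = -73184 is not a perfect square in Q, so the Galois group of f over Q is not contained in A_3 and must be all of S_3. The splitting field has degree |S_3| = 6 over Q, so [K : Q] = 6.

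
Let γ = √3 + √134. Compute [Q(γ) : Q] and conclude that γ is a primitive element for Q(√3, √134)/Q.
[Q(γ) : Q] = 4 (equivalently, Q(γ) = Q(√3, √134))

Obviously Q(γ) ⊆ Q(√3, √134), and [Q(√3, √134):Q] = 4 (since 3, 134 are distinct squarefree integers > 1 with 402 not a perfect square). To show equality we compute the minimal polynomial of γ. From γ = √3 + √134: γ^2 = 3 + 2√(402) + 134 = 137 + 2√(402), so γ^2 - 137 = 2√(402); squaring, (γ^2 - 137)^2 = 4·402, i.e. γ^4 - 274γ^2 + 18769 - 1608 = 0, i.e. γ^4 - 274γ^2 + 17161 = 0. So γ is a root of x^4 - 274x^2 + 17161. This polynomial is irreducible over Q: it has no rational root (each ±√3 ± √134 is irrational), and any factorization into two quadratics over Q would force √(402) ∈ Q (pairing opposite roots) or √3, √134 ∈ Q (other pairings), all impossible. Hence [Q(γ):Q] = 4 = [Q(√3, √134):Q], so Q(γ) = Q(√3, √134).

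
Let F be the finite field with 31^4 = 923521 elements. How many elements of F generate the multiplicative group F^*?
There are φ(923520) = 221184 primitive elements

F_q^* is cyclic of order q - 1 = 923520. A cyclic group of order m has exactly φ(m) generators. Here m = 923520 = 2^7 · 3 · 5 · 13 · 37, so the number of primitive elements is φ(923520) = 221184.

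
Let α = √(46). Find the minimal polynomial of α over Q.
m_α(x) = x^2 - 46

α satisfies α^2 - 46 = 0, so x^2 - 46 annihilates α. Since d = 46 is squarefree and ≠ 1, it is not a perfect square in Q, so x^2 - 46 has no rational root and is therefore irreducible over Q (a degree-2 polynomial over a field is irreducible iff it has no root). Hence m_α(x) = x^2 - 46.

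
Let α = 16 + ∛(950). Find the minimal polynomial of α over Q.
m_α(x) = x^3 - 48x^2 + 768x - 5046

Set β = α - 16 = ∛(950), so β^3 = 950. Then (α - 16)^3 - 950 = 0, i.e. α is a root of g(x) = (x - 16)^3 - 950 = x^3 - 48x^2 + 768x - 5046. Since g(x) = h(x - 16) where h(x) = x^3 - 950, and h is irreducible over Q (because 950 is not a perfect cube, so h has no rational root, and a monic cubic with no rational root is irreducible), g is also irreducible (irreducibility is preserved under the substitution x → x - 16). Hence m_α(x) = x^3 - 48x^2 + 768x - 5046.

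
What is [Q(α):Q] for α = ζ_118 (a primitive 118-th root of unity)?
[Q(α):Q] = 58

The minimal polynomial of ζ_118 over Q is the 118-th cyclotomic polynomial Φ_118(x), which is irreducible over Q and has degree φ(118) = 58. Hence [Q(α):Q] = φ(118) = 58.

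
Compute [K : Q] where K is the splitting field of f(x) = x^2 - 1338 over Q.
[K : Q] = 2

f(x) = x^2 - 1338 factors as (x - √1338)(x + √1338). The splitting field is K = Q(√1338). Since 1338 is squarefree and > 1, it is not a perfect square, so x^2 - 1338 is irreducible over Q and [Q(√1338) : Q] = 2. Hence [K : Q] = 2.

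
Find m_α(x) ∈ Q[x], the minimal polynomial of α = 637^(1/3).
m_α(x) = x^3 - 637

α satisfies α^3 = 637, so x^3 - 637 annihilates α. By the rational root test, a rational root p/q (in lowest terms) of x^3 - 637 would satisfy p^3 = 637 q^3, forcing q = 1 and p^3 = 637; but 637 is not a perfect cube, contradiction. A monic cubic over Q with no rational root is irreducible (any nontrivial factorization would include a linear factor). Hence x^3 - 637 is the minimal polynomial of α, and in particular [Q(α):Q] = 3.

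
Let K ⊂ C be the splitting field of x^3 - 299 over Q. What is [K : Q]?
[K : Q] = 6

The roots of x^3 - 299 are ∛299, ω∛299, ω^2∛299 where ω = e^(2πi/3) is a primitive cube root of unity, so K = Q(∛299, ω). Now [Q(∛299):Q] = 3 (since 299 is not a perfect cube, x^3 - 299 is irreducible) and [Q(ω):Q] = 2. Both 2 and 3 divide [K:Q], and [K:Q] ≤ 3·2 = 6, so [K:Q] = 6. (Equivalently: Q(∛299) ⊂ R but ω ∉ R, so [K : Q(∛299)] = 2.)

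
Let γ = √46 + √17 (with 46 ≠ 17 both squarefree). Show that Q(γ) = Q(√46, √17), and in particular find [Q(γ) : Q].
[Q(γ) : Q] = 4 (equivalently, Q(γ) = Q(√46, √17))

Obviously Q(γ) ⊆ Q(√46, √17), and [Q(√46, √17):Q] = 4 (since 46, 17 are distinct squarefree integers > 1 with 782 not a perfect square). To show equality we compute the minimal polynomial of γ. From γ = √46 + √17: γ^2 = 46 + 2√(782) + 17 = 63 + 2√(782), so γ^2 - 63 = 2√(782); squaring, (γ^2 - 63)^2 = 4·782, i.e. γ^4 - 126γ^2 + 3969 - 3128 = 0, i.e. γ^4 - 126γ^2 + 841 = 0. So γ is a root of x^4 - 126x^2 + 841. This polynomial is irreducible over Q: it has no rational root (each ±√46 ± √17 is irrational), and any factorization into two quadratics over Q would force √(782) ∈ Q (pairing opposite roots) or √46, √17 ∈ Q (other pairings), all impossible. Hence [Q(γ):Q] = 4 = [Q(√46, √17):Q], so Q(γ) = Q(√46, √17).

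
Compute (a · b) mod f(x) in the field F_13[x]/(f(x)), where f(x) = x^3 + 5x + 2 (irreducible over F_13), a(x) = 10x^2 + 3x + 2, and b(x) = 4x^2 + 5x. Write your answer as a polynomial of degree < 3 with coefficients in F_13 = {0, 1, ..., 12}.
a · b ≡ 5x^2 + 10x + 6 (mod f(x))

Multiply in F_13[x]: a(x)·b(x) = (10x^2 + 3x + 2)·(4x^2 + 5x) = x^4 + 10x^3 + 10x^2 + 10x. This has degree ≥ 3, so divide by f(x) over F_13: x^4 + 10x^3 + 10x^2 + 10x = (x + 10)·(x^3 + 5x + 2) + (5x^2 + 10x + 6). Hence a·b ≡ 5x^2 + 10x + 6 (mod f). (F_13[x]/(f) is a field with 13^3 = 2197 elements since f is irreducible of degree 3.)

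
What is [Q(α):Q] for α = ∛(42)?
[Q(α):Q] = 3

The minimal polynomial of α is x^3 - 42, irreducible over Q since 42 is not a perfect cube (so x^3 - 42 has no rational root). Hence [Q(α):Q] = deg(m_α) = 3.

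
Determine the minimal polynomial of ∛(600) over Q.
m_α(x) = x^3 - 600

α satisfies α^3 = 600, so x^3 - 600 annihilates α. By the rational root test, a rational root p/q (in lowest terms) of x^3 - 600 would satisfy p^3 = 600 q^3, forcing q = 1 and p^3 = 600; but 600 is not a perfect cube, contradiction. A monic cubic over Q with no rational root is irreducible (any nontrivial factorization would include a linear factor). Hence x^3 - 600 is the minimal polynomial of α, and in particular [Q(α):Q] = 3.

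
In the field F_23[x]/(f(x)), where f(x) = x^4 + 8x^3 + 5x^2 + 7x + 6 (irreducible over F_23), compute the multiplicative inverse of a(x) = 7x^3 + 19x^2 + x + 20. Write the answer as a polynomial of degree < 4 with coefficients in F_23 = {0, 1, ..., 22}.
a(x)^(-1) ≡ 18x^3 + 5x^2 + 21x + 20 (mod f(x))

Since f is irreducible over F_23, F_23[x]/(f) is a field and a(x) ≠ 0 has an inverse. Apply the extended Euclidean algorithm to f(x) and a(x) in F_23[x]: f(x) = (10x + 20)·a(x) + (6x^2 + 17x + 20);  a(x) = (5x + 12)·(6x^2 + 17x + 20) + (19x + 10);  (6x^2 + 17x + 20) = (10x + 15)·(19x + 10) + (8). The last nonzero remainder is the constant 8 = gcd(f, a) in F_23. Back-substituting through the division chain expresses 8 = s(x)·a(x) + t(x)·f(x) with s(x) ≡ 6x^3 + 17x^2 + 7x + 22 (mod f), so (6x^3 + 17x^2 + 7x + 22)·a(x) ≡ 8 (mod f). Multiplying by 8^(-1) ≡ 3 in F_23 gives a(x)^(-1) ≡ 3·(6x^3 + 17x^2 + 7x + 22) ≡ 18x^3 + 5x^2 + 21x + 20 (mod f). Check: (7x^3 + 19x^2 + x + 20)·(18x^3 + 5x^2 + 21x + 20) = 11x^6 + 9x^5 + 7x^4 + 7x^3 + 18x^2 + 3x + 9 ≡ 1 (mod x^4 + 8x^3 + 5x^2 + 7x + 6).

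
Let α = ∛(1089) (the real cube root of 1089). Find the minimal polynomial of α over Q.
m_α(x) = x^3 - 1089

α satisfies α^3 = 1089, so x^3 - 1089 annihilates α. By the rational root test, a rational root p/q (in lowest terms) of x^3 - 1089 would satisfy p^3 = 1089 q^3, forcing q = 1 and p^3 = 1089; but 1089 is not a perfect cube, contradiction. A monic cubic over Q with no rational root is irreducible (any nontrivial factorization would include a linear factor). Hence x^3 - 1089 is the minimal polynomial of α, and in particular [Q(α):Q] = 3.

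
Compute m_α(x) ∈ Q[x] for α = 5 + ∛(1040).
m_α(x) = x^3 - 15x^2 + 75x - 1165

Set β = α - 5 = ∛(1040), so β^3 = 1040. Then (α - 5)^3 - 1040 = 0, i.e. α is a root of g(x) = (x - 5)^3 - 1040 = x^3 - 15x^2 + 75x - 1165. Since g(x) = h(x - 5) where h(x) = x^3 - 1040, and h is irreducible over Q (because 1040 is not a perfect cube, so h has no rational root, and a monic cubic with no rational root is irreducible), g is also irreducible (irreducibility is preserved under the substitution x → x - 5). Hence m_α(x) = x^3 - 15x^2 + 75x - 1165.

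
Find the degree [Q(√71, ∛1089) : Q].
[Q(√71, ∛1089) : Q] = 6

Let L = Q(√71, ∛1089). Since Q(√71) ⊂ L and [Q(√71):Q] = 2, the tower law gives 2 | [L:Q]. Likewise Q(∛1089) ⊂ L with [Q(∛1089):Q] = 3 (because 1089 is not a perfect cube), so 3 | [L:Q]. As gcd(2,3) = 1, [L:Q] is divisible by 6. Conversely L is generated over Q by √71 and ∛1089, so [L:Q] ≤ 2·3 = 6. Therefore [Q(√71, ∛1089) : Q] = 6.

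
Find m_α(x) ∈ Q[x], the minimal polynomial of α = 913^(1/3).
m_α(x) = x^3 - 913

α satisfies α^3 = 913, so x^3 - 913 annihilates α. By the rational root test, a rational root p/q (in lowest terms) of x^3 - 913 would satisfy p^3 = 913 q^3, forcing q = 1 and p^3 = 913; but 913 is not a perfect cube, contradiction. A monic cubic over Q with no rational root is irreducible (any nontrivial factorization would include a linear factor). Hence x^3 - 913 is the minimal polynomial of α, and in particular [Q(α):Q] = 3.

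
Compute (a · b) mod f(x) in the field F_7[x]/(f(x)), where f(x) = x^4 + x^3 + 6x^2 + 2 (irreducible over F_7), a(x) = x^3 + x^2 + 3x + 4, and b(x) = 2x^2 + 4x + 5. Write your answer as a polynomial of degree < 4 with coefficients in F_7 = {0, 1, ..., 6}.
a · b ≡ 6x^3 + x^2 + 6x + 5 (mod f(x))

Multiply in F_7[x]: a(x)·b(x) = (x^3 + x^2 + 3x + 4)·(2x^2 + 4x + 5) = 2x^5 + 6x^4 + x^3 + 4x^2 + 3x + 6. This has degree ≥ 4, so divide by f(x) over F_7: 2x^5 + 6x^4 + x^3 + 4x^2 + 3x + 6 = (2x + 4)·(x^4 + x^3 + 6x^2 + 2) + (6x^3 + x^2 + 6x + 5). Hence a·b ≡ 6x^3 + x^2 + 6x + 5 (mod f). (F_7[x]/(f) is a field with 7^4 = 2401 elements since f is irreducible of degree 4.)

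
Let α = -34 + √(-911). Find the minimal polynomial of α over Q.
m_α(x) = x^2 + 68x + 2067

From α + 34 = √(-911), squaring gives (α + 34)^2 = -911, i.e. α^2 + 68α + 1156 = -911, so α^2 + 68α + 2067 = 0. The discriminant of x^2 + 68x + 2067 is (68)^2 - 4·(2067) = 4624 - 8268 = -3644, and 4·(-911) is not a perfect square in Q since -911 is squarefree and ≠ 1. Hence x^2 + 68x + 2067 is irreducible over Q and is the minimal polynomial of α.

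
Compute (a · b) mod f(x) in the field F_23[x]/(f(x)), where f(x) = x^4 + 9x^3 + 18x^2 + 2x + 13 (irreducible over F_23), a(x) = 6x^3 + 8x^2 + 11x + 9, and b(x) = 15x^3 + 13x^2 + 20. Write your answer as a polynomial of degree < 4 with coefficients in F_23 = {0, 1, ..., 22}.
a · b ≡ 18x^3 + 2x^2 + 5 (mod f(x))

Multiply in F_23[x]: a(x)·b(x) = (6x^3 + 8x^2 + 11x + 9)·(15x^3 + 13x^2 + 20) = 21x^6 + 14x^5 + 16x^4 + 7x^3 + x^2 + 13x + 19. This has degree ≥ 4, so divide by f(x) over F_23: 21x^6 + 14x^5 + 16x^4 + 7x^3 + x^2 + 13x + 19 = (21x^2 + 9x + 17)·(x^4 + 9x^3 + 18x^2 + 2x + 13) + (18x^3 + 2x^2 + 5). Hence a·b ≡ 18x^3 + 2x^2 + 5 (mod f). (F_23[x]/(f) is a field with 23^4 = 279841 elements since f is irreducible of degree 4.)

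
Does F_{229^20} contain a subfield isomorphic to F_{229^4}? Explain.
Yes: F_{229^4} is a subfield of F_{229^20}

F_{p^m} embeds in F_{p^n} iff m | n (since F_{p^n} is the splitting field of x^(p^n) - x, and F_{p^m} ⊂ F_{p^n} forces p^n to be a power of p^m, i.e. m | n; conversely if m | n then every root of x^(p^m) - x is a root of x^(p^n) - x). Here 4 | 20 (since 20 = 5·4), so F_{229^4} is a subfield of F_{229^20}, and [F_{229^20} : F_{229^4}] = 20/4 = 5.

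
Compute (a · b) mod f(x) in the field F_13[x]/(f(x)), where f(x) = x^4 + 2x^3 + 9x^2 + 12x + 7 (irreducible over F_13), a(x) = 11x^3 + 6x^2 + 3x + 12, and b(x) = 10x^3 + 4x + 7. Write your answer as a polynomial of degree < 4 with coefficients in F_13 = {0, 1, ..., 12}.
a · b ≡ 12x^3 + 3x^2 + 8x + 5 (mod f(x))

Multiply in F_13[x]: a(x)·b(x) = (11x^3 + 6x^2 + 3x + 12)·(10x^3 + 4x + 7) = 6x^6 + 8x^5 + 9x^4 + 2x^2 + 4x + 6. This has degree ≥ 4, so divide by f(x) over F_13: 6x^6 + 8x^5 + 9x^4 + 2x^2 + 4x + 6 = (6x^2 + 9x + 2)·(x^4 + 2x^3 + 9x^2 + 12x + 7) + (12x^3 + 3x^2 + 8x + 5). Hence a·b ≡ 12x^3 + 3x^2 + 8x + 5 (mod f). (F_13[x]/(f) is a field with 13^4 = 28561 elements since f is irreducible of degree 4.)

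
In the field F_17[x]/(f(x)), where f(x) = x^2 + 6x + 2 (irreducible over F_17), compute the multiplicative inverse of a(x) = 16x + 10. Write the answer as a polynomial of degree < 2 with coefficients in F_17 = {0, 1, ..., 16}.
a(x)^(-1) ≡ 2x + 15 (mod f(x))

Since f is irreducible over F_17, F_17[x]/(f) is a field and a(x) ≠ 0 has an inverse. Apply the extended Euclidean algorithm to f(x) and a(x) in F_17[x]: f(x) = (16x + 1)·a(x) + (9). The last nonzero remainder is the constant 9 = gcd(f, a) in F_17. Back-substituting through the division chain expresses 9 = s(x)·a(x) + t(x)·f(x) with s(x) ≡ x + 16 (mod f), so (x + 16)·a(x) ≡ 9 (mod f). Multiplying by 9^(-1) ≡ 2 in F_17 gives a(x)^(-1) ≡ 2·(x + 16) ≡ 2x + 15 (mod f). Check: (16x + 10)·(2x + 15) = 15x^2 + 5x + 14 ≡ 1 (mod x^2 + 6x + 2).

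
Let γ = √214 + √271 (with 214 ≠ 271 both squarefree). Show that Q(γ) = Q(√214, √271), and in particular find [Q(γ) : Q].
[Q(γ) : Q] = 4 (equivalently, Q(γ) = Q(√214, √271))

Obviously Q(γ) ⊆ Q(√214, √271), and [Q(√214, √271):Q] = 4 (since 214, 271 are distinct squarefree integers > 1 with 57994 not a perfect square). To show equality we compute the minimal polynomial of γ. From γ = √214 + √271: γ^2 = 214 + 2√(57994) + 271 = 485 + 2√(57994), so γ^2 - 485 = 2√(57994); squaring, (γ^2 - 485)^2 = 4·57994, i.e. γ^4 - 970γ^2 + 235225 - 231976 = 0, i.e. γ^4 - 970γ^2 + 3249 = 0. So γ is a root of x^4 - 970x^2 + 3249. This polynomial is irreducible over Q: it has no rational root (each ±√214 ± √271 is irrational), and any factorization into two quadratics over Q would force √(57994) ∈ Q (pairing opposite roots) or √214, √271 ∈ Q (other pairings), all impossible. Hence [Q(γ):Q] = 4 = [Q(√214, √271):Q], so Q(γ) = Q(√214, √271).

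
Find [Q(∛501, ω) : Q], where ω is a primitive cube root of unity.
[Q(∛501, ω) : Q] = 6

[Q(∛501):Q] = 3 (min poly x^3 - 501, irreducible since 501 is not a perfect cube). [Q(ω):Q] = 2 (min poly x^2 + x + 1). Since Q(∛501) ⊂ R and ω ∉ R, we have ω ∉ Q(∛501), so x^2 + x + 1 remains irreducible over Q(∛501) and [Q(∛501, ω) : Q(∛501)] = 2. By the tower law, [Q(∛501, ω) : Q] = 3 · 2 = 6. (In fact Q(∛501, ω) is the splitting field of x^3 - 501 over Q.)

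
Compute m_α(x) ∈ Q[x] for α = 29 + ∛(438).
m_α(x) = x^3 - 87x^2 + 2523x - 24827

Set β = α - 29 = ∛(438), so β^3 = 438. Then (α - 29)^3 - 438 = 0, i.e. α is a root of g(x) = (x - 29)^3 - 438 = x^3 - 87x^2 + 2523x - 24827. Since g(x) = h(x - 29) where h(x) = x^3 - 438, and h is irreducible over Q (because 438 is not a perfect cube, so h has no rational root, and a monic cubic with no rational root is irreducible), g is also irreducible (irreducibility is preserved under the substitution x → x - 29). Hence m_α(x) = x^3 - 87x^2 + 2523x - 24827.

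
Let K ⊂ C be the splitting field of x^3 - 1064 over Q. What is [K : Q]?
[K : Q] = 6

The roots of x^3 - 1064 are ∛1064, ω∛1064, ω^2∛1064 where ω = e^(2πi/3) is a primitive cube root of unity, so K = Q(∛1064, ω). Now [Q(∛1064):Q] = 3 (since 1064 is not a perfect cube, x^3 - 1064 is irreducible) and [Q(ω):Q] = 2. Both 2 and 3 divide [K:Q], and [K:Q] ≤ 3·2 = 6, so [K:Q] = 6. (Equivalently: Q(∛1064) ⊂ R but ω ∉ R, so [K : Q(∛1064)] = 2.)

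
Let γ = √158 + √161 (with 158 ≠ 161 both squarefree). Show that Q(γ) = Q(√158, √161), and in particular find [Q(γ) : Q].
[Q(γ) : Q] = 4 (equivalently, Q(γ) = Q(√158, √161))

Obviously Q(γ) ⊆ Q(√158, √161), and [Q(√158, √161):Q] = 4 (since 158, 161 are distinct squarefree integers > 1 with 25438 not a perfect square). To show equality we compute the minimal polynomial of γ. From γ = √158 + √161: γ^2 = 158 + 2√(25438) + 161 = 319 + 2√(25438), so γ^2 - 319 = 2√(25438); squaring, (γ^2 - 319)^2 = 4·25438, i.e. γ^4 - 638γ^2 + 101761 - 101752 = 0, i.e. γ^4 - 638γ^2 + 9 = 0. So γ is a root of x^4 - 638x^2 + 9. This polynomial is irreducible over Q: it has no rational root (each ±√158 ± √161 is irrational), and any factorization into two quadratics over Q would force √(25438) ∈ Q (pairing opposite roots) or √158, √161 ∈ Q (other pairings), all impossible. Hence [Q(γ):Q] = 4 = [Q(√158, √161):Q], so Q(γ) = Q(√158, √161).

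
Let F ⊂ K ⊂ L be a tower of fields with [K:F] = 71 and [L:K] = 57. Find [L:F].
[L:F] = 4047

The tower law says that for any tower of field extensions F ⊂ K ⊂ L with finite degrees, [L:F] = [L:K] · [K:F]. Here this gives [L:F] = 57 · 71 = 4047.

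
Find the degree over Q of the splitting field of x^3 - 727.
[K : Q] = 6

The roots of x^3 - 727 are ∛727, ω∛727, ω^2∛727 where ω = e^(2πi/3) is a primitive cube root of unity, so K = Q(∛727, ω). Now [Q(∛727):Q] = 3 (since 727 is not a perfect cube, x^3 - 727 is irreducible) and [Q(ω):Q] = 2. Both 2 and 3 divide [K:Q], and [K:Q] ≤ 3·2 = 6, so [K:Q] = 6. (Equivalently: Q(∛727) ⊂ R but ω ∉ R, so [K : Q(∛727)] = 2.)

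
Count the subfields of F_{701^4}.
F_{701^4} has 3 subfields

The subfields of F_{p^n} are exactly the fields F_{p^d} for d | n (each is the fixed field of the unique index-d subgroup of Gal(F_{p^n}/F_p) ≅ Z/nZ). The divisors of n = 4 are {1, 2, 4}, giving 3 subfields: F_{701^1}, F_{701^2}, F_{701^4}.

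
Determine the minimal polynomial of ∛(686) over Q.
m_α(x) = x^3 - 686

α satisfies α^3 = 686, so x^3 - 686 annihilates α. By the rational root test, a rational root p/q (in lowest terms) of x^3 - 686 would satisfy p^3 = 686 q^3, forcing q = 1 and p^3 = 686; but 686 is not a perfect cube, contradiction. A monic cubic over Q with no rational root is irreducible (any nontrivial factorization would include a linear factor). Hence x^3 - 686 is the minimal polynomial of α, and in particular [Q(α):Q] = 3.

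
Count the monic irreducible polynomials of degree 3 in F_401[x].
There are 21493600 monic irreducible polynomials of degree 3 over F_401

Each element of F_{401^3} that lies in no proper subfield is a root of exactly one monic irreducible of degree 3 over F_401, and each such polynomial has 3 distinct roots in F_{401^3}. By Möbius inversion the count is N_401(3) = (1/3) Σ_{d|3} μ(3/d) · 401^d = (1/3)(μ(3)·401^1 + μ(1)·401^3) = 64480800/3 = 21493600.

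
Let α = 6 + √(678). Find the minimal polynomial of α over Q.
m_α(x) = x^2 - 12x - 642

From α - 6 = √(678), squaring gives (α - 6)^2 = 678, i.e. α^2 - 12α + 36 = 678, so α^2 - 12α - 642 = 0. The discriminant of x^2 - 12x - 642 is (-12)^2 - 4·(-642) = 144 + 2568 = 2712, and 4·(678) is not a perfect square in Q since 678 is squarefree and ≠ 1. Hence x^2 - 12x - 642 is irreducible over Q and is the minimal polynomial of α.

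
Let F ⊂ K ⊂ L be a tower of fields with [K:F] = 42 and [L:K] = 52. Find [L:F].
[L:F] = 2184

The tower law says that for any tower of field extensions F ⊂ K ⊂ L with finite degrees, [L:F] = [L:K] · [K:F]. Here this gives [L:F] = 52 · 42 = 2184.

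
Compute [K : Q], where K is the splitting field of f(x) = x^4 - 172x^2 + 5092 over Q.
[K : Q] = 4

Solving the quadratic in x^2: x^2 = (172 ± √(172^2 - 4·5092))/2 = (172 ± √9216)/2 = (172 ± 96)/2, giving x^2 = 134 or x^2 = 38. So f(x) = (x^2 - 134)(x^2 - 38) and the roots of f are ±√134, ±√38. Hence the splitting field is K = Q(√134, √38). Since 134 and 38 are distinct squarefree integers > 1, their product 5092 is not a perfect square, so √38 ∉ Q(√134). By the tower law [K:Q] = [Q(√134,√38):Q(√134)] · [Q(√134):Q] = 2 · 2 = 4.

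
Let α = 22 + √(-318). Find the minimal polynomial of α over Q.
m_α(x) = x^2 - 44x + 802

From α - 22 = √(-318), squaring gives (α - 22)^2 = -318, i.e. α^2 - 44α + 484 = -318, so α^2 - 44α + 802 = 0. The discriminant of x^2 - 44x + 802 is (-44)^2 - 4·(802) = 1936 - 3208 = -1272, and 4·(-318) is not a perfect square in Q since -318 is squarefree and ≠ 1. Hence x^2 - 44x + 802 is irreducible over Q and is the minimal polynomial of α.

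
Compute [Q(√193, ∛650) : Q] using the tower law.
[Q(√193, ∛650) : Q] = 6

Let L = Q(√193, ∛650). Since Q(√193) ⊂ L and [Q(√193):Q] = 2, the tower law gives 2 | [L:Q]. Likewise Q(∛650) ⊂ L with [Q(∛650):Q] = 3 (because 650 is not a perfect cube), so 3 | [L:Q]. As gcd(2,3) = 1, [L:Q] is divisible by 6. Conversely L is generated over Q by √193 and ∛650, so [L:Q] ≤ 2·3 = 6. Therefore [Q(√193, ∛650) : Q] = 6.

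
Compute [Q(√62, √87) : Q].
[Q(√62, √87) : Q] = 4

[Q(√62):Q] = 2 (min poly x^2 - 62, irreducible since 62 is squarefree > 1). For the top step, suppose √87 ∈ Q(√62), say √87 = c + d√62 with c, d ∈ Q. Squaring: 87 = c^2 + 62d^2 + 2cd√62. Since √62 ∉ Q this forces 2cd = 0. If d = 0 then √87 = c ∈ Q, contradicting 87 squarefree > 1. If c = 0 then 87 = 62d^2, so 62·87 = (62d)^2 is a perfect square in Q — but 62·87 = 5394 is not a perfect square (since 62 and 87 are distinct squarefree integers). Contradiction. Hence √87 ∉ Q(√62), so x^2 - 87 stays irreducible over Q(√62) and [Q(√62, √87) : Q(√62)] = 2. By the tower law, [Q(√62, √87) : Q] = 2 · 2 = 4.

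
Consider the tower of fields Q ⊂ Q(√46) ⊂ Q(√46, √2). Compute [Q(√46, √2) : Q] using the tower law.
[Q(√46, √2) : Q] = 4

[Q(√46):Q] = 2 (min poly x^2 - 46, irreducible since 46 is squarefree > 1). For the top step, suppose √2 ∈ Q(√46), say √2 = c + d√46 with c, d ∈ Q. Squaring: 2 = c^2 + 46d^2 + 2cd√46. Since √46 ∉ Q this forces 2cd = 0. If d = 0 then √2 = c ∈ Q, contradicting 2 squarefree > 1. If c = 0 then 2 = 46d^2, so 46·2 = (46d)^2 is a perfect square in Q — but 46·2 = 92 is not a perfect square (since 46 and 2 are distinct squarefree integers). Contradiction. Hence √2 ∉ Q(√46), so x^2 - 2 stays irreducible over Q(√46) and [Q(√46, √2) : Q(√46)] = 2. By the tower law, [Q(√46, √2) : Q] = 2 · 2 = 4.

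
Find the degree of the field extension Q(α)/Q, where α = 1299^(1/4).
[Q(α):Q] = 4

α is a root of x^4 - 1299. By Eisenstein's criterion at the prime p = 3 (which divides the constant term 1299 but p^2 = 9 does not, since 1299 is squarefree), x^4 - 1299 is irreducible over Q. Hence [Q(α):Q] = 4.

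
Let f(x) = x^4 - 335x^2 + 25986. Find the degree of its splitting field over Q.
[K : Q] = 4

Solving the quadratic in x^2: x^2 = (335 ± √(335^2 - 4·25986))/2 = (335 ± √8281)/2 = (335 ± 91)/2, giving x^2 = 213 or x^2 = 122. So f(x) = (x^2 - 213)(x^2 - 122) and the roots of f are ±√213, ±√122. Hence the splitting field is K = Q(√213, √122). Since 213 and 122 are distinct squarefree integers > 1, their product 25986 is not a perfect square, so √122 ∉ Q(√213). By the tower law [K:Q] = [Q(√213,√122):Q(√213)] · [Q(√213):Q] = 2 · 2 = 4.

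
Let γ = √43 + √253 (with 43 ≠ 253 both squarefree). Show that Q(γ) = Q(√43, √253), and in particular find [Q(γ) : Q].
[Q(γ) : Q] = 4 (equivalently, Q(γ) = Q(√43, √253))

Obviously Q(γ) ⊆ Q(√43, √253), and [Q(√43, √253):Q] = 4 (since 43, 253 are distinct squarefree integers > 1 with 10879 not a perfect square). To show equality we compute the minimal polynomial of γ. From γ = √43 + √253: γ^2 = 43 + 2√(10879) + 253 = 296 + 2√(10879), so γ^2 - 296 = 2√(10879); squaring, (γ^2 - 296)^2 = 4·10879, i.e. γ^4 - 592γ^2 + 87616 - 43516 = 0, i.e. γ^4 - 592γ^2 + 44100 = 0. So γ is a root of x^4 - 592x^2 + 44100. This polynomial is irreducible over Q: it has no rational root (each ±√43 ± √253 is irrational), and any factorization into two quadratics over Q would force √(10879) ∈ Q (pairing opposite roots) or √43, √253 ∈ Q (other pairings), all impossible. Hence [Q(γ):Q] = 4 = [Q(√43, √253):Q], so Q(γ) = Q(√43, √253).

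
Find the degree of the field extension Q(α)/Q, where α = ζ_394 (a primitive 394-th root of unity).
[Q(α):Q] = 196

The minimal polynomial of ζ_394 over Q is the 394-th cyclotomic polynomial Φ_394(x), which is irreducible over Q and has degree φ(394) = 196. Hence [Q(α):Q] = φ(394) = 196.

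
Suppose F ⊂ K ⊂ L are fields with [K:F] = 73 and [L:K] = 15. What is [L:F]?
[L:F] = 1095

The tower law says that for any tower of field extensions F ⊂ K ⊂ L with finite degrees, [L:F] = [L:K] · [K:F]. Here this gives [L:F] = 15 · 73 = 1095.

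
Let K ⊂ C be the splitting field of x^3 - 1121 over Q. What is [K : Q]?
[K : Q] = 6

The roots of x^3 - 1121 are ∛1121, ω∛1121, ω^2∛1121 where ω = e^(2πi/3) is a primitive cube root of unity, so K = Q(∛1121, ω). Now [Q(∛1121):Q] = 3 (since 1121 is not a perfect cube, x^3 - 1121 is irreducible) and [Q(ω):Q] = 2. Both 2 and 3 divide [K:Q], and [K:Q] ≤ 3·2 = 6, so [K:Q] = 6. (Equivalently: Q(∛1121) ⊂ R but ω ∉ R, so [K : Q(∛1121)] = 2.)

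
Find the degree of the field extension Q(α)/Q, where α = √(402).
[Q(α):Q] = 2

[Q(α):Q] equals the degree of the minimal polynomial of α. Here α^2 = 402 and x^2 - 402 is irreducible (d = 402 is squarefree, ≠ 1, hence not a square), so deg(m_α) = 2. Thus [Q(α):Q] = 2.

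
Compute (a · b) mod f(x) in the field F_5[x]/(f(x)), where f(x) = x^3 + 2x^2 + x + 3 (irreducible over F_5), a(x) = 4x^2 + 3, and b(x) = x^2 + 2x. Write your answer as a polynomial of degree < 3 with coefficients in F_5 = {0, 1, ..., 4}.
a · b ≡ 4x^2 + 4x (mod f(x))

Multiply in F_5[x]: a(x)·b(x) = (4x^2 + 3)·(x^2 + 2x) = 4x^4 + 3x^3 + 3x^2 + x. This has degree ≥ 3, so divide by f(x) over F_5: 4x^4 + 3x^3 + 3x^2 + x = (4x)·(x^3 + 2x^2 + x + 3) + (4x^2 + 4x). Hence a·b ≡ 4x^2 + 4x (mod f). (F_5[x]/(f) is a field with 5^3 = 125 elements since f is irreducible of degree 3.)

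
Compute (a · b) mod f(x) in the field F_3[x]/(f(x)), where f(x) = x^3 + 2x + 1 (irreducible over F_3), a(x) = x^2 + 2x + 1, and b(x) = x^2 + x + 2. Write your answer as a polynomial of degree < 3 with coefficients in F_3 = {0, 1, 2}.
a · b ≡ x + 2 (mod f(x))

Multiply in F_3[x]: a(x)·b(x) = (x^2 + 2x + 1)·(x^2 + x + 2) = x^4 + 2x^2 + 2x + 2. This has degree ≥ 3, so divide by f(x) over F_3: x^4 + 2x^2 + 2x + 2 = (x)·(x^3 + 2x + 1) + (x + 2). Hence a·b ≡ x + 2 (mod f). (F_3[x]/(f) is a field with 3^3 = 27 elements since f is irreducible of degree 3.)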